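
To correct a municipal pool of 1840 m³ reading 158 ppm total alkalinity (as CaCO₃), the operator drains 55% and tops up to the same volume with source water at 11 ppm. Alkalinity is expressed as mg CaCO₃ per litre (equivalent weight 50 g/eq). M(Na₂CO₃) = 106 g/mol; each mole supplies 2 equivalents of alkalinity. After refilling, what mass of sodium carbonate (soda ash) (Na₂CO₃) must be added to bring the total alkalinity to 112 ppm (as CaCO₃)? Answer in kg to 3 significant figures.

68.0 kg

Volume: 1840 m³ = 1,840,000 L.
After draining 55% and refilling: 158 × 0.45 + 11 × 0.55 = 77.15 ppm.
Deficit to target: 112 − 77.15 = 34.85 mg/L.
As CaCO₃: 34.85 mg/L × 1,840,000 L = 64,120 g; ÷ 50 g/eq ÷ 2 = 641.2 mol Na₂CO₃.
Mass: 641.2 × 106 = 67,970 g.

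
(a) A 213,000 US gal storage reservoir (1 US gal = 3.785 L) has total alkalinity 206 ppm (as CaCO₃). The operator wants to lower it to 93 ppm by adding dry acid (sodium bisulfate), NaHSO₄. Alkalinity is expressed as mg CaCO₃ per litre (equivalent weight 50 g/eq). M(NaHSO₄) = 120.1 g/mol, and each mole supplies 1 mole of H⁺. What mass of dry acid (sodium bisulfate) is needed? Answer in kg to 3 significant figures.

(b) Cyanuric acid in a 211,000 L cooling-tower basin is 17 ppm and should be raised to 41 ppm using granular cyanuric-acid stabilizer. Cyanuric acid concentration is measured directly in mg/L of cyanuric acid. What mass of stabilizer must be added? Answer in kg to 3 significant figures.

(a) Volume: 213,000 US gal × 3.785 L/gal = 806,205 L.
(a) Alkalinity to neutralize: (206 − 93) = 113 mg/L as CaCO₃ × 806,205 L = 91,100 g as CaCO₃.
(a) Equivalents of H⁺ required: 91,100 ÷ 50 g/eq = 1822 eq = 1822 mol NaHSO₄.
(a) Mass of NaHSO₄: 1822 × 120.1 = 218,800 g.

(b) CYA to add: (41 − 17) = 24 mg/L × 211,000 L = 5064 g cyanuric acid.

(a) 219 kg; (b) 5.06 kg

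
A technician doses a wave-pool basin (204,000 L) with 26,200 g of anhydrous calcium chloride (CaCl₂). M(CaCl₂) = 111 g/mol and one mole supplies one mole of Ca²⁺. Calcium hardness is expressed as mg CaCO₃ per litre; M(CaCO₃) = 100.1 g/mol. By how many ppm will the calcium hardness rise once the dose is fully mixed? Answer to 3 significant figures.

116 ppm

Moles of Ca²⁺: 26,200 g ÷ 111 g/mol = 236 mol.
As CaCO₃: 236 mol × 100.1 g/mol = 23,630 g.
Rise: 23,630 g / 204,000 L × 1000 = 115.8 mg/L.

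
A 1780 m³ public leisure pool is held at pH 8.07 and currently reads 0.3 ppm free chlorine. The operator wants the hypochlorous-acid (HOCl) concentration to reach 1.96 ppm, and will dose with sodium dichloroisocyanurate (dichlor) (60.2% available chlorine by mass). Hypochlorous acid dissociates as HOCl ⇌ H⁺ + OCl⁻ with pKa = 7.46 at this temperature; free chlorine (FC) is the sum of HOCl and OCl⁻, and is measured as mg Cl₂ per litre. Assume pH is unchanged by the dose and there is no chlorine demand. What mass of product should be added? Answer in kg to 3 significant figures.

Volume: 1780 m³ = 1,780,000 L.
[OCl⁻]/[HOCl] = 10^(pH − pKa) = 10^(8.07 − 7.46) = 4.074; fraction as HOCl = 1/(1 + 4.074) = 0.1971.
Free chlorine required for 1.96 ppm HOCl: 1.96 / 0.1971 = 9.945 ppm.
FC to add: 9.945 − 0.3 = 9.645 mg/L as Cl₂.
Cl₂ equivalent: 9.645 mg/L × 1,780,000 L = 17,170 g.
Product at 60.2% available Cl: 17,170 / 0.602 = 28,520 g.

28.5 kg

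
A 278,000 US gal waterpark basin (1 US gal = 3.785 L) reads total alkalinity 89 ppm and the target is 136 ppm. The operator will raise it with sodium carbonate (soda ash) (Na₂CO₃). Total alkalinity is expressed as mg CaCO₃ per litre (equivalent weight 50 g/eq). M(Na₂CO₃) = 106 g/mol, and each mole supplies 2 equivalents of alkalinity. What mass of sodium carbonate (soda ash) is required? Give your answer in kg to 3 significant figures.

52.4 kg

Volume: 278,000 US gal × 3.785 L/gal = 1,052,230 L.
Alkalinity to add: (136 − 89) = 47 mg/L as CaCO₃ × 1,052,230 L = 49,450 g as CaCO₃.
Equivalents: 49,450 g ÷ 50 g/eq = 989.1 eq.
Each mole of Na₂CO₃ supplies 2 eq, so 989.1 / 2 = 494.5 mol.
Mass: 494.5 mol × 106 g/mol = 52,420 g.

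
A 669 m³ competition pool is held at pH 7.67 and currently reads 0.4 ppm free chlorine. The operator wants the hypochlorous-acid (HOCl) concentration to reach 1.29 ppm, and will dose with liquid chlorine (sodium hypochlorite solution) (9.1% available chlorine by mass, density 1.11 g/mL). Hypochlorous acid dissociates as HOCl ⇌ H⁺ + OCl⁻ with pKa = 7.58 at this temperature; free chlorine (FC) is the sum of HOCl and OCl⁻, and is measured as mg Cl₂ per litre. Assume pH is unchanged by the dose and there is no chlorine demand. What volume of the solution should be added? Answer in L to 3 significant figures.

16.4 L

Volume: 669 m³ = 669,000 L.
[OCl⁻]/[HOCl] = 10^(pH − pKa) = 10^(7.67 − 7.58) = 1.23; fraction as HOCl = 1/(1 + 1.23) = 0.4484.
Free chlorine required for 1.29 ppm HOCl: 1.29 / 0.4484 = 2.877 ppm.
FC to add: 2.877 − 0.4 = 2.477 mg/L as Cl₂.
Cl₂ equivalent: 2.477 mg/L × 669,000 L = 1657 g.
Product at 9.1% available Cl: 1657 / 0.091 = 18,210 g.
Volume: 18,210 g ÷ 1.11 g/mL = 16,410 mL.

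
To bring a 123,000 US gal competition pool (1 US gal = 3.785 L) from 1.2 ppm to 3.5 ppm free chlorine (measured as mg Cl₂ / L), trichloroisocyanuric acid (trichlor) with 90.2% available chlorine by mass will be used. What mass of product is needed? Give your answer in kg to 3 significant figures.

1.19 kg

Volume: 123,000 US gal × 3.785 L/gal = 465,555 L.
Chlorine deficit: 3.5 − 1.2 = 2.3 ppm = 2.3 mg/L as Cl₂.
Cl₂ equivalent needed: 2.3 mg/L × 465,555 L = 1,071,000 mg = 1071 g.
Product at 90.2% available chlorine: 1071 / 0.902 = 1187 g.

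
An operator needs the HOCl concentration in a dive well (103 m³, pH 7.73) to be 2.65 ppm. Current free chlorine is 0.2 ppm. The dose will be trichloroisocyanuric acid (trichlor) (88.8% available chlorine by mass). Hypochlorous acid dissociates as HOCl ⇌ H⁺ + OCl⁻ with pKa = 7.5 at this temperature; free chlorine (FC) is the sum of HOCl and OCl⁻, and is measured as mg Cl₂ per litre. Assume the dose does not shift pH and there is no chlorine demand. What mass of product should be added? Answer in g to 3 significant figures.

Volume: 103 m³ = 103,000 L.
[OCl⁻]/[HOCl] = 10^(pH − pKa) = 10^(7.73 − 7.5) = 1.698; fraction as HOCl = 1/(1 + 1.698) = 0.3706.
Free chlorine required for 2.65 ppm HOCl: 2.65 / 0.3706 = 7.15 ppm.
FC to add: 7.15 − 0.2 = 6.95 mg/L as Cl₂.
Cl₂ equivalent: 6.95 mg/L × 103,000 L = 715.9 g.
Product at 88.8% available Cl: 715.9 / 0.888 = 806.2 g.

806 g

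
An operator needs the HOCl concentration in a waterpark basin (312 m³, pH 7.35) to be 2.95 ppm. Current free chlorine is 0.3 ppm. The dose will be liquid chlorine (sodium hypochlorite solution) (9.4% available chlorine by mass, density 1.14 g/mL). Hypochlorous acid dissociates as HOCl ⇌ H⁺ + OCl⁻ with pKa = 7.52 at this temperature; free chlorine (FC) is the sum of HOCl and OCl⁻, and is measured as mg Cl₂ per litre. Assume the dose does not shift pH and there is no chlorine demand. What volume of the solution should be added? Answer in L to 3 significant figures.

Volume: 312 m³ = 312,000 L.
[OCl⁻]/[HOCl] = 10^(pH − pKa) = 10^(7.35 − 7.52) = 0.6761; fraction as HOCl = 1/(1 + 0.6761) = 0.5966.
Free chlorine required for 2.95 ppm HOCl: 2.95 / 0.5966 = 4.944 ppm.
FC to add: 4.944 − 0.3 = 4.644 mg/L as Cl₂.
Cl₂ equivalent: 4.644 mg/L × 312,000 L = 1449 g.
Product at 9.4% available Cl: 1449 / 0.094 = 15,420 g.
Volume: 15,420 g ÷ 1.14 g/mL = 13,520 mL.

13.5 L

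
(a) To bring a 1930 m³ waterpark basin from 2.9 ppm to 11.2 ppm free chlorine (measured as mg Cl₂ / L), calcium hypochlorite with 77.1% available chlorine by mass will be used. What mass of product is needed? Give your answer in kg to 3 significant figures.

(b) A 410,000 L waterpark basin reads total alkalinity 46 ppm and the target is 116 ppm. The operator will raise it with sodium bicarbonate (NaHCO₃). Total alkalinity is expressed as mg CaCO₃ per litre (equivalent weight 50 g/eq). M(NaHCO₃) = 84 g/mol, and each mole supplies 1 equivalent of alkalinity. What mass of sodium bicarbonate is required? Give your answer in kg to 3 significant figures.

(a) Volume: 1930 m³ = 1,930,000 L.
(a) Chlorine deficit: 11.2 − 2.9 = 8.3 ppm = 8.3 mg/L as Cl₂.
(a) Cl₂ equivalent needed: 8.3 mg/L × 1,930,000 L = 16,020,000 mg = 16,020 g.
(a) Product at 77.1% available chlorine: 16,020 / 0.771 = 20,780 g.

(b) Alkalinity to add: (116 − 46) = 70 mg/L as CaCO₃ × 410,000 L = 28,700 g as CaCO₃.
(b) Equivalents: 28,700 g ÷ 50 g/eq = 574 eq.
(b) NaHCO₃ supplies 1 eq per mole → 574 mol.
(b) Mass: 574 mol × 84 g/mol = 48,220 g.

(a) 20.8 kg; (b) 48.2 kg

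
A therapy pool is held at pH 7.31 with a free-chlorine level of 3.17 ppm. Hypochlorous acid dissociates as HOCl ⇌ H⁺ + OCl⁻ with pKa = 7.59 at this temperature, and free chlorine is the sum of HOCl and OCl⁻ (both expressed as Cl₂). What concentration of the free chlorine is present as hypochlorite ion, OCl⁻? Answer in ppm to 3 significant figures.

[OCl⁻]/[HOCl] = 10^(pH − pKa) = 10^(7.31 − 7.59) = 10^-0.28 = 0.5248.
Fraction as HOCl = 1 / (1 + 0.5248) = 0.6558.
OCl⁻ = (1 − 0.6558) × 3.17 ppm = 1.091 ppm.

1.09 ppm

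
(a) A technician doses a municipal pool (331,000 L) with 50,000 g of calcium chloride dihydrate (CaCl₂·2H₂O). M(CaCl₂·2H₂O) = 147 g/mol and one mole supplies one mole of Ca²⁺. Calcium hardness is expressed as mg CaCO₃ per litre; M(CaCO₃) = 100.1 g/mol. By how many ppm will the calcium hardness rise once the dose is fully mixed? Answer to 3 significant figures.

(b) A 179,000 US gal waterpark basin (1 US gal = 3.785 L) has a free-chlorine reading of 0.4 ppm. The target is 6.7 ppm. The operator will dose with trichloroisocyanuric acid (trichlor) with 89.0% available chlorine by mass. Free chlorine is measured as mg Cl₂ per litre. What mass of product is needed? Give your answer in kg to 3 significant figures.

(a) Moles of Ca²⁺: 50,000 g ÷ 147 g/mol = 340.1 mol.
(a) As CaCO₃: 340.1 mol × 100.1 g/mol = 34,050 g.
(a) Rise: 34,050 g / 331,000 L × 1000 = 102.9 mg/L.

(b) Volume: 179,000 US gal × 3.785 L/gal = 677,515 L.
(b) Chlorine deficit: 6.7 − 0.4 = 6.3 ppm = 6.3 mg/L as Cl₂.
(b) Cl₂ equivalent needed: 6.3 mg/L × 677,515 L = 4,268,000 mg = 4268 g.
(b) Product at 89.0% available chlorine: 4268 / 0.89 = 4796 g.

(a) 103 ppm; (b) 4.80 kg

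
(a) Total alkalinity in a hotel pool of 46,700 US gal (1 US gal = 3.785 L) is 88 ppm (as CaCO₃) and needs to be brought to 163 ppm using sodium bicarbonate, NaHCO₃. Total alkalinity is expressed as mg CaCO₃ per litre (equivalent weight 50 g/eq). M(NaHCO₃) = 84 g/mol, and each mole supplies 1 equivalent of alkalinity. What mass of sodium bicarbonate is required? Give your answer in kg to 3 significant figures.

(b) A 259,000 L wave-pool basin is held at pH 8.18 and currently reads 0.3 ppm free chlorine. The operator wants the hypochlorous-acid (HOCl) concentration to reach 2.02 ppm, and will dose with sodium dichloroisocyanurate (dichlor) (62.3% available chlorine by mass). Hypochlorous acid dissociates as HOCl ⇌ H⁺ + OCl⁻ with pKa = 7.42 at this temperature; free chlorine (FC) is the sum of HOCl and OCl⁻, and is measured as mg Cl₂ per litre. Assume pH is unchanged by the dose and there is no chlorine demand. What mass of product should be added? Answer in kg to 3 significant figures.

(a) Volume: 46,700 US gal × 3.785 L/gal = 176,760 L.
(a) Alkalinity to add: (163 − 88) = 75 mg/L as CaCO₃ × 176,760 L = 13,260 g as CaCO₃.
(a) Equivalents: 13,260 g ÷ 50 g/eq = 265.1 eq.
(a) NaHCO₃ supplies 1 eq per mole → 265.1 mol.
(a) Mass: 265.1 mol × 84 g/mol = 22,270 g.

(b) [OCl⁻]/[HOCl] = 10^(pH − pKa) = 10^(8.18 − 7.42) = 5.754; fraction as HOCl = 1/(1 + 5.754) = 0.1481.
(b) Free chlorine required for 2.02 ppm HOCl: 2.02 / 0.1481 = 13.64 ppm.
(b) FC to add: 13.64 − 0.3 = 13.34 mg/L as Cl₂.
(b) Cl₂ equivalent: 13.34 mg/L × 259,000 L = 3456 g.
(b) Product at 62.3% available Cl: 3456 / 0.623 = 5547 g.

(a) 22.3 kg; (b) 5.55 kg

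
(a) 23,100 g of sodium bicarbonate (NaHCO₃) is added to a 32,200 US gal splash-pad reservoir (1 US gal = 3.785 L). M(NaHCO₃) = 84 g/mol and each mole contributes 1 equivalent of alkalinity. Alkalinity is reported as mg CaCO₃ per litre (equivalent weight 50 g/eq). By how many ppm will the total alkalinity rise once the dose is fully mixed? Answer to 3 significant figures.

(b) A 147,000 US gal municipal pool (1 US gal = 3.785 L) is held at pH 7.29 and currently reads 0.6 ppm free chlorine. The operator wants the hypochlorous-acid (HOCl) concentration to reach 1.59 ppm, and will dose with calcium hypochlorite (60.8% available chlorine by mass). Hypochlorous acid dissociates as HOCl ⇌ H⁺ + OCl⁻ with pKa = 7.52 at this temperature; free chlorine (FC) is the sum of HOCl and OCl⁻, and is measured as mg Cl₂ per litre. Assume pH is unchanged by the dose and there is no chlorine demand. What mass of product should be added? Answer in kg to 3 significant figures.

(a) Volume: 32,200 US gal × 3.785 L/gal = 121,877 L.
(a) Moles of NaHCO₃: 23,100 g ÷ 84 g/mol = 275 mol → 275 eq of alkalinity.
(a) As CaCO₃: 275 eq × 50 g/eq = 13,750 g.
(a) Rise: 13,750 g / 121,877 L × 1000 = 112.8 mg/L.

(b) Volume: 147,000 US gal × 3.785 L/gal = 556,395 L.
(b) [OCl⁻]/[HOCl] = 10^(pH − pKa) = 10^(7.29 − 7.52) = 0.5888; fraction as HOCl = 1/(1 + 0.5888) = 0.6294.
(b) Free chlorine required for 1.59 ppm HOCl: 1.59 / 0.6294 = 2.526 ppm.
(b) FC to add: 2.526 − 0.6 = 1.926 mg/L as Cl₂.
(b) Cl₂ equivalent: 1.926 mg/L × 556,395 L = 1072 g.
(b) Product at 60.8% available Cl: 1072 / 0.608 = 1763 g.

(a) 113 ppm; (b) 1.76 kg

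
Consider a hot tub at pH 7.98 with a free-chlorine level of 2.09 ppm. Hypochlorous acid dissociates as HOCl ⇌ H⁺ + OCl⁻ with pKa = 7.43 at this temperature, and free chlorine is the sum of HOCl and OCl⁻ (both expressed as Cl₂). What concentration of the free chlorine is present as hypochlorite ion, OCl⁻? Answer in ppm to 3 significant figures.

[OCl⁻]/[HOCl] = 10^(pH − pKa) = 10^(7.98 − 7.43) = 10^0.55 = 3.548.
Fraction as HOCl = 1 / (1 + 3.548) = 0.2199.
OCl⁻ = (1 − 0.2199) × 2.09 ppm = 1.63 ppm.

1.63 ppm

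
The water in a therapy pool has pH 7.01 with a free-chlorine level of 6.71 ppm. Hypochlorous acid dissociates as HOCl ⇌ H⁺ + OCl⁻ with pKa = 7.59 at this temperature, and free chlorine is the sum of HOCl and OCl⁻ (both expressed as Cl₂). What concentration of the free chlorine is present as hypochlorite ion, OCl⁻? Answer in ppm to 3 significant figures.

[OCl⁻]/[HOCl] = 10^(pH − pKa) = 10^(7.01 − 7.59) = 10^-0.58 = 0.263.
Fraction as HOCl = 1 / (1 + 0.263) = 0.7917.
OCl⁻ = (1 − 0.7917) × 6.71 ppm = 1.397 ppm.

1.40 ppm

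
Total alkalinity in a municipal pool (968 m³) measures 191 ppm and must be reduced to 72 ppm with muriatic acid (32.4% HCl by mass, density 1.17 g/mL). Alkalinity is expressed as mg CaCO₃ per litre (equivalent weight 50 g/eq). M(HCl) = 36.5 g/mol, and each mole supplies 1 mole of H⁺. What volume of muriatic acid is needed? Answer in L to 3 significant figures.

Volume: 968 m³ = 968,000 L.
Alkalinity to neutralize: (191 − 72) = 119 mg/L as CaCO₃ × 968,000 L = 115,200 g as CaCO₃.
Equivalents of H⁺ required: 115,200 ÷ 50 g/eq = 2304 eq = 2304 mol HCl.
Mass of HCl: 2304 × 36.5 = 84,090 g.
Mass of 32.4% solution: 84,090 / 0.324 = 259,500 g.
Volume: 259,500 g ÷ 1.17 g/mL = 221,800 mL.

222 L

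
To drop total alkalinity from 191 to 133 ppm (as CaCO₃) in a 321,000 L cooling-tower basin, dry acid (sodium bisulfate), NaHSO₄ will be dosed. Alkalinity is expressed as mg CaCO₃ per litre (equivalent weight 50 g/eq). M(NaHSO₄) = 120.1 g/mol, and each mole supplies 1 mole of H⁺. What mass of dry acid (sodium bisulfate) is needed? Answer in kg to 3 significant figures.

Alkalinity to neutralize: (191 − 133) = 58 mg/L as CaCO₃ × 321,000 L = 18,620 g as CaCO₃.
Equivalents of H⁺ required: 18,620 ÷ 50 g/eq = 372.4 eq = 372.4 mol NaHSO₄.
Mass of NaHSO₄: 372.4 × 120.1 = 44,720 g.

44.7 kg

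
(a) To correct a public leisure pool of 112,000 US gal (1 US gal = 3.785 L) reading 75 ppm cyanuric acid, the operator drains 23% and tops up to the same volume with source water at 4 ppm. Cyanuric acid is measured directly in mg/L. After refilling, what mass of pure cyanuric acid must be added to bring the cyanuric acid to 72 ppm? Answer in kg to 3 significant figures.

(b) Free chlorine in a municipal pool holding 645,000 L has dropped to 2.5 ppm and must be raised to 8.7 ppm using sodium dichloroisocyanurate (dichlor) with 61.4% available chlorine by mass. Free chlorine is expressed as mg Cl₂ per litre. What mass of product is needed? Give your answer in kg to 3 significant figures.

(a) 5.65 kg; (b) 6.51 kg

(a) Volume: 112,000 US gal × 3.785 L/gal = 423,920 L.
(a) After draining 23% and refilling: 75 × 0.77 + 4 × 0.23 = 58.67 ppm.
(a) Deficit to target: 72 − 58.67 = 13.33 mg/L.
(a) Mass: 13.33 mg/L × 423,920 L = 5651 g cyanuric acid.

(b) Chlorine deficit: 8.7 − 2.5 = 6.2 ppm = 6.2 mg/L as Cl₂.
(b) Cl₂ equivalent needed: 6.2 mg/L × 645,000 L = 3,999,000 mg = 3999 g.
(b) Product at 61.4% available chlorine: 3999 / 0.614 = 6513 g.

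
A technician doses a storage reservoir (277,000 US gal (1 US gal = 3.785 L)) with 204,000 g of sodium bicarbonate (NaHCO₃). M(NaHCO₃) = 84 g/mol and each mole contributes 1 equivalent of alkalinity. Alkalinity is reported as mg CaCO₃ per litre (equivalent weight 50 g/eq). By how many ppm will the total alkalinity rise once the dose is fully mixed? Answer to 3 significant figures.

Volume: 277,000 US gal × 3.785 L/gal = 1,048,445 L.
Moles of NaHCO₃: 204,000 g ÷ 84 g/mol = 2429 mol → 2429 eq of alkalinity.
As CaCO₃: 2429 eq × 50 g/eq = 121,400 g.
Rise: 121,400 g / 1,048,445 L × 1000 = 115.8 mg/L.

116 ppm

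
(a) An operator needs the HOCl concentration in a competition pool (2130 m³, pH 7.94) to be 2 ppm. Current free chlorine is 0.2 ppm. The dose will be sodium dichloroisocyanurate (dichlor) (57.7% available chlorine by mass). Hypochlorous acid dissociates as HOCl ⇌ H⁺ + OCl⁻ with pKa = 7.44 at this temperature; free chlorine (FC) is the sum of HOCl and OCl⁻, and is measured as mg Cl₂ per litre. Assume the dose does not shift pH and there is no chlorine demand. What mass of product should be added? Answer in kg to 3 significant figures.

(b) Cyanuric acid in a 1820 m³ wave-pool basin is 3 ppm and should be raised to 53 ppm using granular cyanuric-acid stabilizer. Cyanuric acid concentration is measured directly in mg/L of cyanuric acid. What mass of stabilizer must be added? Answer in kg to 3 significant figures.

(a) Volume: 2130 m³ = 2,130,000 L.
(a) [OCl⁻]/[HOCl] = 10^(pH − pKa) = 10^(7.94 − 7.44) = 3.162; fraction as HOCl = 1/(1 + 3.162) = 0.2403.
(a) Free chlorine required for 2 ppm HOCl: 2 / 0.2403 = 8.325 ppm.
(a) FC to add: 8.325 − 0.2 = 8.125 mg/L as Cl₂.
(a) Cl₂ equivalent: 8.125 mg/L × 2,130,000 L = 17,310 g.
(a) Product at 57.7% available Cl: 17,310 / 0.577 = 29,990 g.

(b) Volume: 1820 m³ = 1,820,000 L.
(b) CYA to add: (53 − 3) = 50 mg/L × 1,820,000 L = 91,000 g cyanuric acid.

(a) 30.0 kg; (b) 91.0 kg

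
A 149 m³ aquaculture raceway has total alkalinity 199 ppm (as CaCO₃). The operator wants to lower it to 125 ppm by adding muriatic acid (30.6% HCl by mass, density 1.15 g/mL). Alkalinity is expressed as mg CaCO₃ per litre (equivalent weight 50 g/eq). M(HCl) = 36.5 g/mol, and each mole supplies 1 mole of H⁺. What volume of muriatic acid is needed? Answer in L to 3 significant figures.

Volume: 149 m³ = 149,000 L.
Alkalinity to neutralize: (199 − 125) = 74 mg/L as CaCO₃ × 149,000 L = 11,030 g as CaCO₃.
Equivalents of H⁺ required: 11,030 ÷ 50 g/eq = 220.5 eq = 220.5 mol HCl.
Mass of HCl: 220.5 × 36.5 = 8049 g.
Mass of 30.6% solution: 8049 / 0.306 = 26,300 g.
Volume: 26,300 g ÷ 1.15 g/mL = 22,870 mL.

22.9 L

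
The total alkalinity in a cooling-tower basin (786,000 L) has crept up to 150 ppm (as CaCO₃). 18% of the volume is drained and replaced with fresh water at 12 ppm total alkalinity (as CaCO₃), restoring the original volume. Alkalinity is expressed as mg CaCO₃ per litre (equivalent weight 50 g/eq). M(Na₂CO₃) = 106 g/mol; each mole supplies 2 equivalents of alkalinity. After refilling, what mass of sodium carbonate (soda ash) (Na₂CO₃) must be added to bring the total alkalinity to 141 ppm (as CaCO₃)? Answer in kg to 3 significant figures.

After draining 18% and refilling: 150 × 0.82 + 12 × 0.18 = 125.16 ppm.
Deficit to target: 141 − 125.16 = 15.84 mg/L.
As CaCO₃: 15.84 mg/L × 786,000 L = 12,450 g; ÷ 50 g/eq ÷ 2 = 124.5 mol Na₂CO₃.
Mass: 124.5 × 106 = 13,200 g.

13.2 kg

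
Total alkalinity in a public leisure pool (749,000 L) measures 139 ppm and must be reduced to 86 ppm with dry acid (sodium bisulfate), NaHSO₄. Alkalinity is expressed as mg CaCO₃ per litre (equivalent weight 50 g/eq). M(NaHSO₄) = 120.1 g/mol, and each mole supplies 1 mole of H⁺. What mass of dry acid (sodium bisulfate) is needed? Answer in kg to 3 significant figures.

95.4 kg

Alkalinity to neutralize: (139 − 86) = 53 mg/L as CaCO₃ × 749,000 L = 39,700 g as CaCO₃.
Equivalents of H⁺ required: 39,700 ÷ 50 g/eq = 793.9 eq = 793.9 mol NaHSO₄.
Mass of NaHSO₄: 793.9 × 120.1 = 95,350 g.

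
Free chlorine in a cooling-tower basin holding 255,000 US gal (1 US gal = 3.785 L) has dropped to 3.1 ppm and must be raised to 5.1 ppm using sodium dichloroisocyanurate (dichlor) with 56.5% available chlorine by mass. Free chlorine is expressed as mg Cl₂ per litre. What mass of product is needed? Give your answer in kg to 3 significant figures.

Volume: 255,000 US gal × 3.785 L/gal = 965,175 L.
Chlorine deficit: 5.1 − 3.1 = 2 ppm = 2 mg/L as Cl₂.
Cl₂ equivalent needed: 2 mg/L × 965,175 L = 1,930,000 mg = 1930 g.
Product at 56.5% available chlorine: 1930 / 0.565 = 3417 g.

3.42 kg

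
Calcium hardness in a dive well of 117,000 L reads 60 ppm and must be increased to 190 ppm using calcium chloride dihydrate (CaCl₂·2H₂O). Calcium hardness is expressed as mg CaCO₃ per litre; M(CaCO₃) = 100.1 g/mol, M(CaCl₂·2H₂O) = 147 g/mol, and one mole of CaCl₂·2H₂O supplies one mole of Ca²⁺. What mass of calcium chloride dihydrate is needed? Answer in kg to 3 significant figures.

22.3 kg

Hardness to add: (190 − 60) = 130 mg/L as CaCO₃ × 117,000 L = 15,210 g as CaCO₃.
Moles of Ca²⁺ (1 mol Ca²⁺ ≡ 1 mol CaCO₃): 15,210 / 100.1 g/mol = 151.9 mol.
Mass of CaCl₂·2H₂O: 151.9 × 147 = 22,340 g.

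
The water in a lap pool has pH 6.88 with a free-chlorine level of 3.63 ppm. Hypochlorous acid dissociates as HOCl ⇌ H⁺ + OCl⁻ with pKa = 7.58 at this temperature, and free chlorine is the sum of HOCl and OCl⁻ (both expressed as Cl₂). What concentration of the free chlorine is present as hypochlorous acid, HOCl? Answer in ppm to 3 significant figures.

[OCl⁻]/[HOCl] = 10^(pH − pKa) = 10^(6.88 − 7.58) = 10^-0.70 = 0.1995.
Fraction as HOCl = 1 / (1 + 0.1995) = 0.8337.
HOCl = 0.8337 × 3.63 ppm = 3.026 ppm.

3.03 ppm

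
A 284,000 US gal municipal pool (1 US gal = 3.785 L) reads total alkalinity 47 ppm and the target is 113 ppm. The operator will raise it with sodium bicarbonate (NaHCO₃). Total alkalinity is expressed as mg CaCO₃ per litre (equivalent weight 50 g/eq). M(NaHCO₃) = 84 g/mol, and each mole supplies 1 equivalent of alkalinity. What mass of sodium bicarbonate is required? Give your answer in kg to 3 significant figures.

Volume: 284,000 US gal × 3.785 L/gal = 1,074,940 L.
Alkalinity to add: (113 − 47) = 66 mg/L as CaCO₃ × 1,074,940 L = 70,950 g as CaCO₃.
Equivalents: 70,950 g ÷ 50 g/eq = 1419 eq.
NaHCO₃ supplies 1 eq per mole → 1419 mol.
Mass: 1419 mol × 84 g/mol = 119,200 g.

119 kg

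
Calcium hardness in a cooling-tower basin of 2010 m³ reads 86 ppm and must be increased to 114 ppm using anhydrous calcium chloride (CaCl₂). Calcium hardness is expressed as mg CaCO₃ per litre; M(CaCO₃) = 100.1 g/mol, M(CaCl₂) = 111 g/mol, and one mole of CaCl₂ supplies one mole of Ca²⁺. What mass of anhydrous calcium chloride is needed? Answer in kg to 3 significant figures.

62.4 kg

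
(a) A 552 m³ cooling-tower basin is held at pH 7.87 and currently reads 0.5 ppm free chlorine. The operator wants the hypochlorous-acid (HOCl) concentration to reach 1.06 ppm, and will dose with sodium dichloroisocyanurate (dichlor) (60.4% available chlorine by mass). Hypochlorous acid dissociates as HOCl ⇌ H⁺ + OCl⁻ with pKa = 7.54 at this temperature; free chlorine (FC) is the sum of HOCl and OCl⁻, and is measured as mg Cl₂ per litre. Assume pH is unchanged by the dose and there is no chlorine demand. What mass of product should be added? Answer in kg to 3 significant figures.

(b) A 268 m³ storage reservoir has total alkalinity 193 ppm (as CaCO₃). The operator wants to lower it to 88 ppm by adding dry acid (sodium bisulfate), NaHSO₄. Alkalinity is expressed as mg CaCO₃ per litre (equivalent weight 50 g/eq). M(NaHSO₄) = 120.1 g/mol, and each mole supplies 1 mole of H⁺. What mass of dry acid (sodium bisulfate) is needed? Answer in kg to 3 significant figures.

(a) 2.58 kg; (b) 67.6 kg

(a) Volume: 552 m³ = 552,000 L.
(a) [OCl⁻]/[HOCl] = 10^(pH − pKa) = 10^(7.87 − 7.54) = 2.138; fraction as HOCl = 1/(1 + 2.138) = 0.3187.
(a) Free chlorine required for 1.06 ppm HOCl: 1.06 / 0.3187 = 3.326 ppm.
(a) FC to add: 3.326 − 0.5 = 2.826 mg/L as Cl₂.
(a) Cl₂ equivalent: 2.826 mg/L × 552,000 L = 1560 g.
(a) Product at 60.4% available Cl: 1560 / 0.604 = 2583 g.

(b) Volume: 268 m³ = 268,000 L.
(b) Alkalinity to neutralize: (193 − 88) = 105 mg/L as CaCO₃ × 268,000 L = 28,140 g as CaCO₃.
(b) Equivalents of H⁺ required: 28,140 ÷ 50 g/eq = 562.8 eq = 562.8 mol NaHSO₄.
(b) Mass of NaHSO₄: 562.8 × 120.1 = 67,590 g.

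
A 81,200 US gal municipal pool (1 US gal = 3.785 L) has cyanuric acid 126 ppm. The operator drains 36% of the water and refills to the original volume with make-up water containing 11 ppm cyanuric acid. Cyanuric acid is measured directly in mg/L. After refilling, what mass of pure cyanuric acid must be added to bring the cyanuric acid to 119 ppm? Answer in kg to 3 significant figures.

10.6 kg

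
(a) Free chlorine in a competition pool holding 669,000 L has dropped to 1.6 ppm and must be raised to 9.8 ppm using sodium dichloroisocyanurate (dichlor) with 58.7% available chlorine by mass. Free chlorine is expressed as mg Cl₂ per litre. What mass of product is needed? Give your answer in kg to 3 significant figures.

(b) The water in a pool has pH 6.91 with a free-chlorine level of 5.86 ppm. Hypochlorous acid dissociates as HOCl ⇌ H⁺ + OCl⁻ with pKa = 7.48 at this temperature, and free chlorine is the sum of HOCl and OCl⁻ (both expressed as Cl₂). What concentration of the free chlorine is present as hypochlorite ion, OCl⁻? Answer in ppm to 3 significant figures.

(a) Chlorine deficit: 9.8 − 1.6 = 8.2 ppm = 8.2 mg/L as Cl₂.
(a) Cl₂ equivalent needed: 8.2 mg/L × 669,000 L = 5,486,000 mg = 5486 g.
(a) Product at 58.7% available chlorine: 5486 / 0.587 = 9345 g.

(b) [OCl⁻]/[HOCl] = 10^(pH − pKa) = 10^(6.91 − 7.48) = 10^-0.57 = 0.2692.
(b) Fraction as HOCl = 1 / (1 + 0.2692) = 0.7879.
(b) OCl⁻ = (1 − 0.7879) × 5.86 ppm = 1.243 ppm.

(a) 9.35 kg; (b) 1.24 ppm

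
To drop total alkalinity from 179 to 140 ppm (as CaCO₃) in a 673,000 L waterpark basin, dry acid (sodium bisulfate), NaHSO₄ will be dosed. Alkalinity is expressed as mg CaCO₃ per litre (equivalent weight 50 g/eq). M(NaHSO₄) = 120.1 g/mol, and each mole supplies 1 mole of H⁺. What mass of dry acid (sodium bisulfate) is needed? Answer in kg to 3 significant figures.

Alkalinity to neutralize: (179 − 140) = 39 mg/L as CaCO₃ × 673,000 L = 26,250 g as CaCO₃.
Equivalents of H⁺ required: 26,250 ÷ 50 g/eq = 524.9 eq = 524.9 mol NaHSO₄.
Mass of NaHSO₄: 524.9 × 120.1 = 63,050 g.

63.0 kg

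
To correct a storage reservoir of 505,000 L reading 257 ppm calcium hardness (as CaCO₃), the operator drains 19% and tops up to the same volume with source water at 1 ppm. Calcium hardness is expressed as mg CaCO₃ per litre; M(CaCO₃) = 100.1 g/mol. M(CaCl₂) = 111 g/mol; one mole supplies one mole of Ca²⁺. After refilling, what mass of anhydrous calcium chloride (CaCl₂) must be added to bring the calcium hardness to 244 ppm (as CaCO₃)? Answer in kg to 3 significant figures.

After draining 19% and refilling: 257 × 0.81 + 1 × 0.19 = 208.36 ppm.
Deficit to target: 244 − 208.36 = 35.64 mg/L.
As CaCO₃: 35.64 mg/L × 505,000 L = 18,000 g; ÷ 100.1 = 179.8 mol Ca²⁺.
Mass: 179.8 × 111 = 19,960 g.

20.0 kg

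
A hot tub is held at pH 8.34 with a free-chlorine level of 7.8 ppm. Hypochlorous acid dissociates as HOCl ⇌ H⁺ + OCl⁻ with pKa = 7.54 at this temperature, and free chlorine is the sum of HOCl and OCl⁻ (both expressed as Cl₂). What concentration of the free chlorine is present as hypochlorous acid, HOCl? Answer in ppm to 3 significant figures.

1.07 ppm

[OCl⁻]/[HOCl] = 10^(pH − pKa) = 10^(8.34 − 7.54) = 10^0.80 = 6.31.
Fraction as HOCl = 1 / (1 + 6.31) = 0.1368.
HOCl = 0.1368 × 7.8 ppm = 1.067 ppm.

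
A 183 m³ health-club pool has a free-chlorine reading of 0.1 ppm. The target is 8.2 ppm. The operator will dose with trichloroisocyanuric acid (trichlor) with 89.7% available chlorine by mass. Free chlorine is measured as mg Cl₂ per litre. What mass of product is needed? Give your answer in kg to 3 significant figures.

1.65 kg

Volume: 183 m³ = 183,000 L.
Chlorine deficit: 8.2 − 0.1 = 8.1 ppm = 8.1 mg/L as Cl₂.
Cl₂ equivalent needed: 8.1 mg/L × 183,000 L = 1,482,000 mg = 1482 g.
Product at 89.7% available chlorine: 1482 / 0.897 = 1653 g.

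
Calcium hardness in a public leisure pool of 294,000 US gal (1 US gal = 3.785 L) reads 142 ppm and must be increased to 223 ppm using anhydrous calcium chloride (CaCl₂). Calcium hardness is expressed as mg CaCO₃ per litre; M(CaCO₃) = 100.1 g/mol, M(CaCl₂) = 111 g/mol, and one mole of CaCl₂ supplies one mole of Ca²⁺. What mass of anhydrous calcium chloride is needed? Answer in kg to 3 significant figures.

100 kg

Volume: 294,000 US gal × 3.785 L/gal = 1,112,790 L.
Hardness to add: (223 − 142) = 81 mg/L as CaCO₃ × 1,112,790 L = 90,140 g as CaCO₃.
Moles of Ca²⁺ (1 mol Ca²⁺ ≡ 1 mol CaCO₃): 90,140 / 100.1 g/mol = 900.5 mol.
Mass of CaCl₂: 900.5 × 111 = 99,950 g.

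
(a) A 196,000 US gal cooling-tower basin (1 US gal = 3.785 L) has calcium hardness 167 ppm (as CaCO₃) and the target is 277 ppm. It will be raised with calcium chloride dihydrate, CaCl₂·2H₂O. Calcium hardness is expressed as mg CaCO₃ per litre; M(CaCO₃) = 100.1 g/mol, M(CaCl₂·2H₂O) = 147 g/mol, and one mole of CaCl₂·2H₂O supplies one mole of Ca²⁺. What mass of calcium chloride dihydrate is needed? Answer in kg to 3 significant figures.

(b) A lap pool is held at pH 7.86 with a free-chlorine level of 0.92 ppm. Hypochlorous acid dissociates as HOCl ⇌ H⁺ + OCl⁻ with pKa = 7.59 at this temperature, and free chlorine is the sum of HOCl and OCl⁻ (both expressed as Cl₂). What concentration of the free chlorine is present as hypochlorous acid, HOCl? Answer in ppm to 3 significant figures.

(a) 120 kg; (b) 0.321 ppm

(a) Volume: 196,000 US gal × 3.785 L/gal = 741,860 L.
(a) Hardness to add: (277 − 167) = 110 mg/L as CaCO₃ × 741,860 L = 81,600 g as CaCO₃.
(a) Moles of Ca²⁺ (1 mol Ca²⁺ ≡ 1 mol CaCO₃): 81,600 / 100.1 g/mol = 815.2 mol.
(a) Mass of CaCl₂·2H₂O: 815.2 × 147 = 119,800 g.

(b) [OCl⁻]/[HOCl] = 10^(pH − pKa) = 10^(7.86 − 7.59) = 10^0.27 = 1.862.
(b) Fraction as HOCl = 1 / (1 + 1.862) = 0.3494.
(b) HOCl = 0.3494 × 0.92 ppm = 0.3214 ppm.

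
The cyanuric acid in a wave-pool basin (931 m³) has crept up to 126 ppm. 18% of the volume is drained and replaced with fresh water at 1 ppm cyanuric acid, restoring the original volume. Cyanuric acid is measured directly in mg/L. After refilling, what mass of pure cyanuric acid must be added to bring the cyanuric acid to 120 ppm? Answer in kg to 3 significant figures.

15.4 kg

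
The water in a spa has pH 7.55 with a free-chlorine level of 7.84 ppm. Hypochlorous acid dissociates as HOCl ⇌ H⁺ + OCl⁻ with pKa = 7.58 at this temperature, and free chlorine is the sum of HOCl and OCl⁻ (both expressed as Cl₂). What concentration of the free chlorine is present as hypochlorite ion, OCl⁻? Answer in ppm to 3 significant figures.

[OCl⁻]/[HOCl] = 10^(pH − pKa) = 10^(7.55 − 7.58) = 10^-0.03 = 0.9333.
Fraction as HOCl = 1 / (1 + 0.9333) = 0.5173.
OCl⁻ = (1 − 0.5173) × 7.84 ppm = 3.785 ppm.

3.78 ppm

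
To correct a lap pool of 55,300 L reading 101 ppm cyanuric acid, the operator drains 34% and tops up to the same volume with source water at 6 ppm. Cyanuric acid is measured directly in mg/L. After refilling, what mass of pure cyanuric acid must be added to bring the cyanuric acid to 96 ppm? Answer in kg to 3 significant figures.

After draining 34% and refilling: 101 × 0.66 + 6 × 0.34 = 68.7 ppm.
Deficit to target: 96 − 68.7 = 27.3 mg/L.
Mass: 27.3 mg/L × 55,300 L = 1510 g cyanuric acid.

1.51 kg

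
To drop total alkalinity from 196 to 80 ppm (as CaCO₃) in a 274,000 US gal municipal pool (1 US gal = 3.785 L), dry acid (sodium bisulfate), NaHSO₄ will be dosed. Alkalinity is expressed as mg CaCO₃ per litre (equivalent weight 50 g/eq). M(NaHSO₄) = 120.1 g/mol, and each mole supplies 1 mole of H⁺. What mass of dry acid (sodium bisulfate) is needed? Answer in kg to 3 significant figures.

289 kg

Volume: 274,000 US gal × 3.785 L/gal = 1,037,090 L.
Alkalinity to neutralize: (196 − 80) = 116 mg/L as CaCO₃ × 1,037,090 L = 120,300 g as CaCO₃.
Equivalents of H⁺ required: 120,300 ÷ 50 g/eq = 2406 eq = 2406 mol NaHSO₄.
Mass of NaHSO₄: 2406 × 120.1 = 289,000 g.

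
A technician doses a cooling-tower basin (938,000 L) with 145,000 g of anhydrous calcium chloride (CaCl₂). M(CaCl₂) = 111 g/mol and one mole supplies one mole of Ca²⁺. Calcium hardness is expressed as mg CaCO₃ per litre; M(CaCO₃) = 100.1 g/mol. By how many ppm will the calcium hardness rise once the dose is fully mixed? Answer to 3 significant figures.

139 ppm

Moles of Ca²⁺: 145,000 g ÷ 111 g/mol = 1306 mol.
As CaCO₃: 1306 mol × 100.1 g/mol = 130,800 g.
Rise: 130,800 g / 938,000 L × 1000 = 139.4 mg/L.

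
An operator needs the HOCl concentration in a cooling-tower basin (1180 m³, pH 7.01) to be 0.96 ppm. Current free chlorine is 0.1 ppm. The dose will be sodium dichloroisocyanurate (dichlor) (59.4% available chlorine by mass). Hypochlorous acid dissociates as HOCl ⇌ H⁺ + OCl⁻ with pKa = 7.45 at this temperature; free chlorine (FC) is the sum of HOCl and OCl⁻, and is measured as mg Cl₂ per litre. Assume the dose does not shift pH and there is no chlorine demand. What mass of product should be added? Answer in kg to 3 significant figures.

Volume: 1180 m³ = 1,180,000 L.
[OCl⁻]/[HOCl] = 10^(pH − pKa) = 10^(7.01 − 7.45) = 0.3631; fraction as HOCl = 1/(1 + 0.3631) = 0.7336.
Free chlorine required for 0.96 ppm HOCl: 0.96 / 0.7336 = 1.309 ppm.
FC to add: 1.309 − 0.1 = 1.209 mg/L as Cl₂.
Cl₂ equivalent: 1.209 mg/L × 1,180,000 L = 1426 g.
Product at 59.4% available Cl: 1426 / 0.594 = 2401 g.

2.40 kg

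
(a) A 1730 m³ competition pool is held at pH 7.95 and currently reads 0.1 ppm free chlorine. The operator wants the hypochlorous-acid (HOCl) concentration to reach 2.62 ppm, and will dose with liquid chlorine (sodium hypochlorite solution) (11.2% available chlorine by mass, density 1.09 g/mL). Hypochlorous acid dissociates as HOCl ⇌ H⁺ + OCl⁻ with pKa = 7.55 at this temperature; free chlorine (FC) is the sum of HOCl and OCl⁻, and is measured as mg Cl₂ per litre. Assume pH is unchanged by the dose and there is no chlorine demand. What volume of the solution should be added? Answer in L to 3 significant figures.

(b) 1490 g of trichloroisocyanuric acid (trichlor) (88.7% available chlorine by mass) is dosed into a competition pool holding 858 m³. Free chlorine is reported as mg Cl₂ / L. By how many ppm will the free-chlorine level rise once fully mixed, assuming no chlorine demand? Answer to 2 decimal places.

(a) 129 L; (b) 1.54 ppm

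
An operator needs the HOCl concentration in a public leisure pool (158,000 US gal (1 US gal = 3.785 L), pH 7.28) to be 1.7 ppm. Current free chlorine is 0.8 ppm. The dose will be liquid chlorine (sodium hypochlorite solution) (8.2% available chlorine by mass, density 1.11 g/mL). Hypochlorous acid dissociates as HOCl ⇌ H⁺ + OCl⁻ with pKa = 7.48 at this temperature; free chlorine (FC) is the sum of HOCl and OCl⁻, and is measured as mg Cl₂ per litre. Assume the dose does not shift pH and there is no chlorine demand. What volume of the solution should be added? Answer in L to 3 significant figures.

13.0 L

Volume: 158,000 US gal × 3.785 L/gal = 598,030 L.
[OCl⁻]/[HOCl] = 10^(pH − pKa) = 10^(7.28 − 7.48) = 0.631; fraction as HOCl = 1/(1 + 0.631) = 0.6131.
Free chlorine required for 1.7 ppm HOCl: 1.7 / 0.6131 = 2.773 ppm.
FC to add: 2.773 − 0.8 = 1.973 mg/L as Cl₂.
Cl₂ equivalent: 1.973 mg/L × 598,030 L = 1180 g.
Product at 8.2% available Cl: 1180 / 0.082 = 14,390 g.
Volume: 14,390 g ÷ 1.11 g/mL = 12,960 mL.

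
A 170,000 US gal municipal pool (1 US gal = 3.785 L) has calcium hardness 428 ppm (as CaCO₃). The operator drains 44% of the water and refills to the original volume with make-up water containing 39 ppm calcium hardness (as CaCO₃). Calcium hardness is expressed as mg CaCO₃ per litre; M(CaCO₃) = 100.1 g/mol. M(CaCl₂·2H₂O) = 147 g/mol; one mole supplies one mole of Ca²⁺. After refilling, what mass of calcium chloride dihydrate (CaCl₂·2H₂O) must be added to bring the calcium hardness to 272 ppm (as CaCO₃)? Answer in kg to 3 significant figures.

14.3 kg

Volume: 170,000 US gal × 3.785 L/gal = 643,450 L.
After draining 44% and refilling: 428 × 0.56 + 39 × 0.44 = 256.84 ppm.
Deficit to target: 272 − 256.84 = 15.16 mg/L.
As CaCO₃: 15.16 mg/L × 643,450 L = 9755 g; ÷ 100.1 = 97.45 mol Ca²⁺.
Mass: 97.45 × 147 = 14,330 g.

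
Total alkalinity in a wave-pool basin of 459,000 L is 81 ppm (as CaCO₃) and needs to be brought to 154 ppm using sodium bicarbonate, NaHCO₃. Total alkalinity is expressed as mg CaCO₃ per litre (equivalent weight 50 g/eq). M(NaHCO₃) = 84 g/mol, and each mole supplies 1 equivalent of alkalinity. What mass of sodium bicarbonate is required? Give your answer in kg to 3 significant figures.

56.3 kg

Alkalinity to add: (154 − 81) = 73 mg/L as CaCO₃ × 459,000 L = 33,510 g as CaCO₃.
Equivalents: 33,510 g ÷ 50 g/eq = 670.1 eq.
NaHCO₃ supplies 1 eq per mole → 670.1 mol.
Mass: 670.1 mol × 84 g/mol = 56,290 g.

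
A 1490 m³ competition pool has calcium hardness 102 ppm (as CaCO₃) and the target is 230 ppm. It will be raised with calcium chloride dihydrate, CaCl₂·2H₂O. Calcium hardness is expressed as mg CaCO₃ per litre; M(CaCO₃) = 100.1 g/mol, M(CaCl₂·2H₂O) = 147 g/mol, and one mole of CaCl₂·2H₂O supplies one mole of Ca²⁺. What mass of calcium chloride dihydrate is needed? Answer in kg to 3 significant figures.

280 kg

Volume: 1490 m³ = 1,490,000 L.
Hardness to add: (230 − 102) = 128 mg/L as CaCO₃ × 1,490,000 L = 190,700 g as CaCO₃.
Moles of Ca²⁺ (1 mol Ca²⁺ ≡ 1 mol CaCO₃): 190,700 / 100.1 g/mol = 1905 mol.
Mass of CaCl₂·2H₂O: 1905 × 147 = 280,100 g.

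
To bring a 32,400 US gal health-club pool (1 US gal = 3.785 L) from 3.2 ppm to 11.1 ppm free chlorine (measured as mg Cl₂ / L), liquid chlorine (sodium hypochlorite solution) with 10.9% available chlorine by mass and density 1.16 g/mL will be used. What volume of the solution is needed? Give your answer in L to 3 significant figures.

Volume: 32,400 US gal × 3.785 L/gal = 122,634 L.
Chlorine deficit: 11.1 − 3.2 = 7.9 ppm = 7.9 mg/L as Cl₂.
Cl₂ equivalent needed: 7.9 mg/L × 122,634 L = 968,800 mg = 968.8 g.
Product at 10.9% available chlorine: 968.8 / 0.109 = 8888 g.
Volume at density 1.16 g/mL: 8888 g ÷ 1.16 g/mL = 7662 mL.

7.66 L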